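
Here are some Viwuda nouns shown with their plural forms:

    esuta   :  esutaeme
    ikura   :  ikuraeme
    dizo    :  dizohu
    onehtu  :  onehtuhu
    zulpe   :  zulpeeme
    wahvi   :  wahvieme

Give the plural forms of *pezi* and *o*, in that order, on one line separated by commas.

pezieme, ohu

The alternation tracks the last vowel of the stem — -hu when the last vowel of the stem is a rounded vowel (*dizo*, *onehtu*); -eme when the last vowel of the stem is an unrounded vowel (*esuta*, *ikura*, *zulpe*, *wahvi*).
*pezi* — last vowel /i/ (an unrounded vowel) → -eme → *pezieme*.
*o* — last vowel /o/ (a rounded vowel) → -hu → *ohu*.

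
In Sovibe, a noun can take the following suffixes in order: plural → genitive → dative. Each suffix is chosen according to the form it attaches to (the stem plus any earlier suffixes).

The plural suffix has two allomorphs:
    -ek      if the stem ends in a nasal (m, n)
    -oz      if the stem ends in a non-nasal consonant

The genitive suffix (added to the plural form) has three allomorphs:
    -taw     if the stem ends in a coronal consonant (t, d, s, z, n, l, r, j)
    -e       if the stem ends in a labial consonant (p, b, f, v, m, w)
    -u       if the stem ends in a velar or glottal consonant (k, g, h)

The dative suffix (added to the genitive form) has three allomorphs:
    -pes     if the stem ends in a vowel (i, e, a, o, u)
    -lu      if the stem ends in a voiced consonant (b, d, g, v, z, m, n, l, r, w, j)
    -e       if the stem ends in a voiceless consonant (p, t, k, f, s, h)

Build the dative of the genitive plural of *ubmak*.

*ubmak*: final consonant = /k/, non-nasal → -oz → *ubmakoz*.
Since the final consonant of the plural form *ubmakoz* is /z/ (coronal), it takes -taw, giving *ubmakoztaw*.
The final sound of the genitive form *ubmakoztaw* is /w/, which is a voiced consonant, so the dative suffix is -lu, giving *ubmakoztawlu*.

ubmakoztawlu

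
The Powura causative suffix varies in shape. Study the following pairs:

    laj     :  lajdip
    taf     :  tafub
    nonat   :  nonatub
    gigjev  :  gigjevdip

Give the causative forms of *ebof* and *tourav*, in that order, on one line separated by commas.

ebofub, touravdip

The suffix is conditioned by the final consonant: -ub when the stem ends in a voiceless consonant (*taf*, *nonat*); -dip when the stem ends in a voiced consonant (*laj*, *gigjev*).
The final consonant of *ebof* is /f/, which is voiceless, so the suffix is -ub, giving *ebofub*.
*tourav* — final consonant /v/ (voiced) → -dip → *touravdip*.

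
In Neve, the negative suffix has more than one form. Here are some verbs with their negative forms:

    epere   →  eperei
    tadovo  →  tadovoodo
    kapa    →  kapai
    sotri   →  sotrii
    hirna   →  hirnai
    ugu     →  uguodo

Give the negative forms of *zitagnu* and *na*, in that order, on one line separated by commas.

The pattern is rounding harmony: -odo when the last vowel of the stem is a rounded vowel (*tadovo*, *ugu*); -i when the last vowel of the stem is an unrounded vowel (*epere*, *kapa*, *sotri*, *hirna*).
The last vowel of *zitagnu* is /u/, which is a rounded vowel, so the suffix is -odo, giving *zitagnuodo*.
Since the last vowel of *na* is /a/ (an unrounded vowel), it takes -i, giving *nai*.

zitagnuodo, nai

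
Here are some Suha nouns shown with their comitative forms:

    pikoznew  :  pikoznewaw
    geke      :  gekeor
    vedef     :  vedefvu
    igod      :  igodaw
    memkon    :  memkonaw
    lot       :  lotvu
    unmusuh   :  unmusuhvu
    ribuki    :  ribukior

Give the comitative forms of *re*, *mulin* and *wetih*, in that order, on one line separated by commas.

Looking at the final sound of each stem: -vu when the stem ends in a voiceless consonant (*vedef*, *lot*, *unmusuh*); -aw when the stem ends in a voiced consonant (*pikoznew*, *igod*, *memkon*); -or when the stem ends in a vowel (*geke*, *ribuki*).
*re*: final sound = /e/, a vowel → -or → *reor*.
*mulin* — final sound /n/ (a voiced consonant) → -aw → *mulinaw*.
Since the final sound of *wetih* is /h/ (a voiceless consonant), it takes -vu, giving *wetihvu*.

reor, mulinaw, wetihvu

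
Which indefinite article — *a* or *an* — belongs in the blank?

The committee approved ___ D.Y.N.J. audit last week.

The indefinite article is chosen by the initial *sound* of the following word, not its spelling.
The initialism *D.Y.N.J.* is read letter by letter; the first letter, D, is pronounced /diː/, which begins with a consonant sound.
So the article is *a*: The committee approved a D.Y.N.J. audit last week.

a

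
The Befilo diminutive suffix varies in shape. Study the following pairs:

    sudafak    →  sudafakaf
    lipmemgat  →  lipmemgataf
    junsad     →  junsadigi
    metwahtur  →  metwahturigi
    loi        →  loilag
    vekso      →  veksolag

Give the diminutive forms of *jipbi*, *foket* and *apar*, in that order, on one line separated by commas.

jipbilag, foketaf, aparigi

The suffix is conditioned by the final sound: -af when the stem ends in a voiceless consonant (*sudafak*, *lipmemgat*); -igi when the stem ends in a voiced consonant (*junsad*, *metwahtur*); -lag when the stem ends in a vowel (*loi*, *vekso*).
Since the final sound of *jipbi* is /i/ (a vowel), it takes -lag, giving *jipbilag*.
*foket*: final sound = /t/, a voiceless consonant → -af → *foketaf*.
*apar*: final sound = /r/, a voiced consonant → -igi → *aparigi*.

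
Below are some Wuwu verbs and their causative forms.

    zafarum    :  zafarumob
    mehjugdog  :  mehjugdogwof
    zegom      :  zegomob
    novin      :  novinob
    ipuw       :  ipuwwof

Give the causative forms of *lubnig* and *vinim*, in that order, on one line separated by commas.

Looking at the final consonant of each stem: -ob when the stem ends in a nasal (*zafarum*, *zegom*, *novin*); -wof when the stem ends in a non-nasal consonant (*mehjugdog*, *ipuw*).
Since the final consonant of *lubnig* is /g/ (non-nasal), it takes -wof, giving *lubnigwof*.
Since the final consonant of *vinim* is /m/ (a nasal), it takes -ob, giving *vinimob*.

lubnigwof, vinimob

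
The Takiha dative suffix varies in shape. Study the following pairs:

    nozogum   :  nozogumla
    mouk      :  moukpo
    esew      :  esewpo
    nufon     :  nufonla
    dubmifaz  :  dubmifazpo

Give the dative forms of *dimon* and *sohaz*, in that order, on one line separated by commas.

dimonla, sohazpo

The alternation tracks the final consonant of the stem — -la when the stem ends in a nasal (*nozogum*, *nufon*); -po when the stem ends in a non-nasal consonant (*mouk*, *esew*, *dubmifaz*).
The final consonant of *dimon* is /n/, which is a nasal, so the suffix is -la, giving *dimonla*.
*sohaz*: final consonant = /z/, non-nasal → -po → *sohazpo*.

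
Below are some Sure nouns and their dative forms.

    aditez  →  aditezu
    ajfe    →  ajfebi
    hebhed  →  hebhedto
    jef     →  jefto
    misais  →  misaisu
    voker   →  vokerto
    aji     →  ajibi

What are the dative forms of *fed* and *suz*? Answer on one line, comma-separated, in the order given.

The suffix is conditioned by the final sound: -u when the stem ends in a sibilant (*aditez*, *misais*); -to when the stem ends in a non-sibilant consonant (*hebhed*, *jef*, *voker*); -bi when the stem ends in a vowel (*ajfe*, *aji*).
The final sound of *fed* is /d/, which is a non-sibilant consonant, so the suffix is -to, giving *fedto*.
*suz*: final sound = /z/, a sibilant → -u → *suzu*.

fedto, suzu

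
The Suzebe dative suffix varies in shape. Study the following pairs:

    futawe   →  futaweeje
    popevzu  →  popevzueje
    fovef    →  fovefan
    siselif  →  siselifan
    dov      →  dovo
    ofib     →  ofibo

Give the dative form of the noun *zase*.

zaseeje

Looking at the final sound of each stem: -an when the stem ends in a voiceless consonant (*fovef*, *siselif*); -o when the stem ends in a voiced consonant (*dov*, *ofib*); -eje when the stem ends in a vowel (*futawe*, *popevzu*).
*zase*: final sound = /e/, a vowel → -eje → *zaseeje*.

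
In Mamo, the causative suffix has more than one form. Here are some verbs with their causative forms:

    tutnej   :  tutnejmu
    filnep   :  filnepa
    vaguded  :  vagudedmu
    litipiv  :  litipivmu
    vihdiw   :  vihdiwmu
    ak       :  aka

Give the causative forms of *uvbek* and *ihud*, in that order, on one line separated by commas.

Looking at the final consonant of each stem: -a when the stem ends in a voiceless consonant (*filnep*, *ak*); -mu when the stem ends in a voiced consonant (*tutnej*, *vaguded*, *litipiv*, *vihdiw*).
Since the final consonant of *uvbek* is /k/ (voiceless), it takes -a, giving *uvbeka*.
*ihud*: final consonant = /d/, voiced → -mu → *ihudmu*.

uvbeka, ihudmu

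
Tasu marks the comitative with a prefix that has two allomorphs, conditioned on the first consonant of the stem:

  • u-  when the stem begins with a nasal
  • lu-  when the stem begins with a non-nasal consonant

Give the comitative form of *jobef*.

lujobef

The first consonant of *jobef* is /j/, which is non-nasal, so the prefix is lu-, giving *lujobef*.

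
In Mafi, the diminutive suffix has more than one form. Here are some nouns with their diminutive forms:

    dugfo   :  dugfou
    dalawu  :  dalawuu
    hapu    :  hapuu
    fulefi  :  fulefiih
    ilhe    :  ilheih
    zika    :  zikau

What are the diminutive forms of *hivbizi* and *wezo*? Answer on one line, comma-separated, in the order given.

Looking at the last vowel of each stem: -ih when the last vowel of the stem is a front vowel (*fulefi*, *ilhe*); -u when the last vowel of the stem is a back vowel (*dugfo*, *dalawu*, *hapu*, *zika*).
*hivbizi* — last vowel /i/ (a front vowel) → -ih → *hivbiziih*.
*wezo*: last vowel = /o/, a back vowel → -u → *wezou*.

hivbiziih, wezou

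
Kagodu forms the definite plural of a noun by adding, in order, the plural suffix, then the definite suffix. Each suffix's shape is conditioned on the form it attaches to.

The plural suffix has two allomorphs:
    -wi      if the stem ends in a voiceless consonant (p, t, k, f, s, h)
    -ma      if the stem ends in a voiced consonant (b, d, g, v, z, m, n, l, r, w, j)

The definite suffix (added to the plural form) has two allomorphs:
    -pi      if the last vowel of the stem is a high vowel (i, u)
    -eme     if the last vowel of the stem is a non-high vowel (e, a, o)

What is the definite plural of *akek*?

*akek*: final consonant = /k/, voiceless → -wi → *akekwi*.
The plural form *akekwi* — last vowel /i/ (a high vowel) → -pi → *akekwipi*.

akekwipi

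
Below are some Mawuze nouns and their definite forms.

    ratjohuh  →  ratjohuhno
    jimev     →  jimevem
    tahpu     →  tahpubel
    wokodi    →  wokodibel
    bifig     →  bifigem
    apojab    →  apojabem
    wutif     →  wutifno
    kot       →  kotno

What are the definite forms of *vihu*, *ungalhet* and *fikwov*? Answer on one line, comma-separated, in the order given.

vihubel, ungalhetno, fikwovem

The suffix is conditioned by the final sound: -no when the stem ends in a voiceless consonant (*ratjohuh*, *wutif*, *kot*); -em when the stem ends in a voiced consonant (*jimev*, *bifig*, *apojab*); -bel when the stem ends in a vowel (*tahpu*, *wokodi*).
Since the final sound of *vihu* is /u/ (a vowel), it takes -bel, giving *vihubel*.
The final sound of *ungalhet* is /t/, which is a voiceless consonant, so the suffix is -no, giving *ungalhetno*.
*fikwov* — final sound /v/ (a voiced consonant) → -em → *fikwovem*.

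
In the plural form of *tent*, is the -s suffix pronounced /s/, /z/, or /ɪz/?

The stem *tent* ends in a voiceless non-sibilant consonant.
The plural suffix surfaces as /ɪz/ after sibilants, /s/ after other voiceless consonants, and /z/ after other voiced sounds.
So the plural -s on *tent* is pronounced /s/.

/s/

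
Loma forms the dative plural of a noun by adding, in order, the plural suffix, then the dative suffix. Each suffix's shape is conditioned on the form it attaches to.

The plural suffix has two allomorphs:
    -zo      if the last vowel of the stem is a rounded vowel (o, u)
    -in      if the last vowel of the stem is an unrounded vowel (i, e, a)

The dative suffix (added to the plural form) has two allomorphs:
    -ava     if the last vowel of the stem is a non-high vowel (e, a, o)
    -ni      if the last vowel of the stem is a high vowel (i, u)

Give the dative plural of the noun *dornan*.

*dornan* — last vowel /a/ (an unrounded vowel) → -in → *dornanin*.
The plural form *dornanin*: last vowel = /i/, a high vowel → -ni → *dornaninni*.

dornaninni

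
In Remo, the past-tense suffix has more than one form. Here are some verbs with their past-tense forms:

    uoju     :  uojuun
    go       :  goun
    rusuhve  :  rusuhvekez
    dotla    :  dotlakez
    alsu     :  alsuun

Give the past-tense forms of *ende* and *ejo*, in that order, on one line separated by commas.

endekez, ejoun

The suffix is conditioned by the last vowel: -un when the last vowel of the stem is a rounded vowel (*uoju*, *go*, *alsu*); -kez when the last vowel of the stem is an unrounded vowel (*rusuhve*, *dotla*).
*ende*: last vowel = /e/, an unrounded vowel → -kez → *endekez*.
*ejo* — last vowel /o/ (a rounded vowel) → -un → *ejoun*.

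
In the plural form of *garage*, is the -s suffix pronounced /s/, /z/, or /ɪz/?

/ɪz/

The stem *garage* ends in a sibilant (/s, z, ʃ, ʒ, tʃ, dʒ/).
The plural suffix surfaces as /ɪz/ after sibilants, /s/ after other voiceless consonants, and /z/ after other voiced sounds.
So the plural -s on *garage* is pronounced /ɪz/.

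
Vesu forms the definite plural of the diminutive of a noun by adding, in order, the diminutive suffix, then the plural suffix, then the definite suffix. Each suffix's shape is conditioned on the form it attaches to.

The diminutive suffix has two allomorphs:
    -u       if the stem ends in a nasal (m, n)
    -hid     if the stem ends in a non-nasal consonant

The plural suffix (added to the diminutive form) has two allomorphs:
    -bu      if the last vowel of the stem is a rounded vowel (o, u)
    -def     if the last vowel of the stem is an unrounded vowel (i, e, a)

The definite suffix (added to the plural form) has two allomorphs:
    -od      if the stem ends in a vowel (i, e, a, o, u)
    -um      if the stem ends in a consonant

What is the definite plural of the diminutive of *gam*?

gamubuod

The final consonant of *gam* is /m/, which is a nasal, so the diminutive suffix is -u, giving *gamu*.
The diminutive form *gamu*: last vowel = /u/, a rounded vowel → -bu → *gamubu*.
The final sound of the plural form *gamubu* is /u/, which is a vowel, so the definite suffix is -od, giving *gamubuod*.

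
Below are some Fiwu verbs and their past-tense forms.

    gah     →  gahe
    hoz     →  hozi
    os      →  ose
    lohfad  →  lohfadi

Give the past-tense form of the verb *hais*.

haise

Looking at the final consonant of each stem: -e when the stem ends in a voiceless consonant (*gah*, *os*); -i when the stem ends in a voiced consonant (*hoz*, *lohfad*).
*hais* — final consonant /s/ (voiceless) → -e → *haise*.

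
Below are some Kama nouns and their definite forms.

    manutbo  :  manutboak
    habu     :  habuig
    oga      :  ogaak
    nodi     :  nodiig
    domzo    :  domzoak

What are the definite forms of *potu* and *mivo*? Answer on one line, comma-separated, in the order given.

potuig, mivoak

The alternation tracks the last vowel of the stem — -ig when the last vowel of the stem is a high vowel (*habu*, *nodi*); -ak when the last vowel of the stem is a non-high vowel (*manutbo*, *oga*, *domzo*).
*potu*: last vowel = /u/, a high vowel → -ig → *potuig*.
*mivo*: last vowel = /o/, a non-high vowel → -ak → *mivoak*.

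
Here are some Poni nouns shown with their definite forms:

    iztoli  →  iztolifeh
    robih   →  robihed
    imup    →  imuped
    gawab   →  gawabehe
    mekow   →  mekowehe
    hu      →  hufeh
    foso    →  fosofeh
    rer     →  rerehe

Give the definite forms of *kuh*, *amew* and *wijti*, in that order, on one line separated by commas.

kuhed, amewehe, wijtifeh

The pattern is voicing of the final sound: -ed when the stem ends in a voiceless consonant (*robih*, *imup*); -ehe when the stem ends in a voiced consonant (*gawab*, *mekow*, *rer*); -feh when the stem ends in a vowel (*iztoli*, *hu*, *foso*).
*kuh* — final sound /h/ (a voiceless consonant) → -ed → *kuhed*.
*amew* — final sound /w/ (a voiced consonant) → -ehe → *amewehe*.
*wijti*: final sound = /i/, a vowel → -feh → *wijtifeh*.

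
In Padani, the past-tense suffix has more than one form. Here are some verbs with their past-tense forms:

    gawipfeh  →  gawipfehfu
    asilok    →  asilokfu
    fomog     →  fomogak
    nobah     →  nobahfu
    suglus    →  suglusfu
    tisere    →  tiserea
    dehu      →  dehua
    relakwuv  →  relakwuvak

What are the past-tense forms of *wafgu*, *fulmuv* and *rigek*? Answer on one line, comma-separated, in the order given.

wafgua, fulmuvak, rigekfu

The pattern is voicing of the final sound: -fu when the stem ends in a voiceless consonant (*gawipfeh*, *asilok*, *nobah*, *suglus*); -ak when the stem ends in a voiced consonant (*fomog*, *relakwuv*); -a when the stem ends in a vowel (*tisere*, *dehu*).
*wafgu* — final sound /u/ (a vowel) → -a → *wafgua*.
*fulmuv* — final sound /v/ (a voiced consonant) → -ak → *fulmuvak*.
The final sound of *rigek* is /k/, which is a voiceless consonant, so the suffix is -fu, giving *rigekfu*.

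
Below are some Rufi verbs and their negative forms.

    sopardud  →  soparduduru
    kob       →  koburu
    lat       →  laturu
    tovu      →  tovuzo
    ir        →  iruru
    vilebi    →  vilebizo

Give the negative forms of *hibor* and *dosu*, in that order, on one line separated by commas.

The suffix is conditioned by the final sound: -uru when the stem ends in a consonant (*sopardud*, *kob*, *lat*, *ir*); -zo when the stem ends in a vowel (*tovu*, *vilebi*).
*hibor*: final sound = /r/, a consonant → -uru → *hiboruru*.
*dosu*: final sound = /u/, a vowel → -zo → *dosuzo*.

hiboruru, dosuzo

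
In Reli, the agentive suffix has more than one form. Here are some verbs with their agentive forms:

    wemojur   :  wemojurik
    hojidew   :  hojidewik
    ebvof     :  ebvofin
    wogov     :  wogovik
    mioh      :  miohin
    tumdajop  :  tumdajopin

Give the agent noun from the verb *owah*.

owahin

The pattern is voicing of the final consonant: -in when the stem ends in a voiceless consonant (*ebvof*, *mioh*, *tumdajop*); -ik when the stem ends in a voiced consonant (*wemojur*, *hojidew*, *wogov*).
Since the final consonant of *owah* is /h/ (voiceless), it takes -in, giving *owahin*.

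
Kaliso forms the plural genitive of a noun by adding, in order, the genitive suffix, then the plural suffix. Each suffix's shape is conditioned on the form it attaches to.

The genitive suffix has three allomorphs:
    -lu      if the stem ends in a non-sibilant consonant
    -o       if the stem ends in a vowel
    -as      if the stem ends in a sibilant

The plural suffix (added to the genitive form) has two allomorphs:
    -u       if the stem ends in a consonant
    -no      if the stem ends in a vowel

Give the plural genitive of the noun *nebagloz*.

*nebagloz* — final sound /z/ (a sibilant) → -as → *nebaglozas*.
The genitive form *nebaglozas* — final sound /s/ (a consonant) → -u → *nebaglozasu*.

nebaglozasu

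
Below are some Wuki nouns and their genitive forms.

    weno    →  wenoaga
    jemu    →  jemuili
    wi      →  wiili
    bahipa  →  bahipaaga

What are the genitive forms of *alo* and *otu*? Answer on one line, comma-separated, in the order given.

The pattern is height harmony: -ili when the last vowel of the stem is a high vowel (*jemu*, *wi*); -aga when the last vowel of the stem is a non-high vowel (*weno*, *bahipa*).
Since the last vowel of *alo* is /o/ (a non-high vowel), it takes -aga, giving *aloaga*.
*otu* — last vowel /u/ (a high vowel) → -ili → *otuili*.

aloaga, otuili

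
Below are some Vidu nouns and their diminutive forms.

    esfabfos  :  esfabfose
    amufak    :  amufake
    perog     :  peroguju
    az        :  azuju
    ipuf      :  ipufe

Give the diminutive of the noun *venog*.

venoguju

The pattern is voicing of the final consonant: -e when the stem ends in a voiceless consonant (*esfabfos*, *amufak*, *ipuf*); -uju when the stem ends in a voiced consonant (*perog*, *az*).
*venog* — final consonant /g/ (voiced) → -uju → *venoguju*.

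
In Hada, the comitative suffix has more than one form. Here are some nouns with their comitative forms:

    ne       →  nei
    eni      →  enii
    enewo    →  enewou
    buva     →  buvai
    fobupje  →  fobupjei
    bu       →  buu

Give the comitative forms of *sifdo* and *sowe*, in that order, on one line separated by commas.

The alternation tracks the last vowel of the stem — -u when the last vowel of the stem is a rounded vowel (*enewo*, *bu*); -i when the last vowel of the stem is an unrounded vowel (*ne*, *eni*, *buva*, *fobupje*).
The last vowel of *sifdo* is /o/, which is a rounded vowel, so the suffix is -u, giving *sifdou*.
*sowe*: last vowel = /e/, an unrounded vowel → -i → *sowei*.

sifdou, sowei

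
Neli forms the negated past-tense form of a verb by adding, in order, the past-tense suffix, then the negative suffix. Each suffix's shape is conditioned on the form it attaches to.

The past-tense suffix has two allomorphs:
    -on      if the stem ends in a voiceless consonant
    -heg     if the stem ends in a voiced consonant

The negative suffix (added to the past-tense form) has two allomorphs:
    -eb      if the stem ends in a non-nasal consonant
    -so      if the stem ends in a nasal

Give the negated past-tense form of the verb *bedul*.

bedulhegeb

*bedul* — final consonant /l/ (voiced) → -heg → *bedulheg*.
The past-tense form *bedulheg*: final consonant = /g/, non-nasal → -eb → *bedulhegeb*.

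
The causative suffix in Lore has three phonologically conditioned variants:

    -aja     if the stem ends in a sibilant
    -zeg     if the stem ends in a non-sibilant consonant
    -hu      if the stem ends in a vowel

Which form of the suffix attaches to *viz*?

-aja

Since the final sound of *viz* is /z/ (a sibilant), it takes -aja.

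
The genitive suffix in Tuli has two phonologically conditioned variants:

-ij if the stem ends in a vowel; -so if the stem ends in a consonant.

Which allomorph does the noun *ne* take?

Since the final sound of *ne* is /e/ (a vowel), it takes -ij.

-ij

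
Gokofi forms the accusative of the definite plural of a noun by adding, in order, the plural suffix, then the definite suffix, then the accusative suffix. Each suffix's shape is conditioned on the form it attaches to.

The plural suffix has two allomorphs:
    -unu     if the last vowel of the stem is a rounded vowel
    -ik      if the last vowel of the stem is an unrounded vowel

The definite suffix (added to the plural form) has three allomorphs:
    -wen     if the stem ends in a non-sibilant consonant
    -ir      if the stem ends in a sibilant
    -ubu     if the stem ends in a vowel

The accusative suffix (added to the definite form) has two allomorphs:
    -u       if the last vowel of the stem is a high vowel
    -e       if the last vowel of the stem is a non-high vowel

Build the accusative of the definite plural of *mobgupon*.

*mobgupon*: last vowel = /o/, a rounded vowel → -unu → *mobguponunu*.
The final sound of the plural form *mobguponunu* is /u/, which is a vowel, so the definite suffix is -ubu, giving *mobguponunuubu*.
Since the last vowel of the definite form *mobguponunuubu* is /u/ (a high vowel), it takes -u, giving *mobguponunuubuu*.

mobguponunuubuu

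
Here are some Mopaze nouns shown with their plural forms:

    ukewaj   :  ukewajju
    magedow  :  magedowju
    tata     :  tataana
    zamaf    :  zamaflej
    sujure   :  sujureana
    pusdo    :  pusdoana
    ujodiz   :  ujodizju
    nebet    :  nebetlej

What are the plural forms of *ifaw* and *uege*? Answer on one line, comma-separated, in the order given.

The alternation tracks the final sound of the stem — -lej when the stem ends in a voiceless consonant (*zamaf*, *nebet*); -ju when the stem ends in a voiced consonant (*ukewaj*, *magedow*, *ujodiz*); -ana when the stem ends in a vowel (*tata*, *sujure*, *pusdo*).
*ifaw*: final sound = /w/, a voiced consonant → -ju → *ifawju*.
*uege* — final sound /e/ (a vowel) → -ana → *uegeana*.

ifawju, uegeana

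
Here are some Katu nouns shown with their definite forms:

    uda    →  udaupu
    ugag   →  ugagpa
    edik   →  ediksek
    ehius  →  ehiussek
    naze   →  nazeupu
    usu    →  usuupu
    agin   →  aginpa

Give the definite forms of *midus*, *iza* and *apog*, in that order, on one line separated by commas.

The suffix is conditioned by the final sound: -sek when the stem ends in a voiceless consonant (*edik*, *ehius*); -pa when the stem ends in a voiced consonant (*ugag*, *agin*); -upu when the stem ends in a vowel (*uda*, *naze*, *usu*).
*midus* — final sound /s/ (a voiceless consonant) → -sek → *midussek*.
*iza*: final sound = /a/, a vowel → -upu → *izaupu*.
Since the final sound of *apog* is /g/ (a voiced consonant), it takes -pa, giving *apogpa*.

midussek, izaupu, apogpa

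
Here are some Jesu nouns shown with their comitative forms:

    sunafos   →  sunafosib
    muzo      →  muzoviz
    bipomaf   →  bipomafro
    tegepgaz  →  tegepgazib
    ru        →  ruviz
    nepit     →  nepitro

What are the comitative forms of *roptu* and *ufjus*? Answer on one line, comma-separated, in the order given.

roptuviz, ufjusib

Looking at the final sound of each stem: -ib when the stem ends in a sibilant (*sunafos*, *tegepgaz*); -ro when the stem ends in a non-sibilant consonant (*bipomaf*, *nepit*); -viz when the stem ends in a vowel (*muzo*, *ru*).
The final sound of *roptu* is /u/, which is a vowel, so the suffix is -viz, giving *roptuviz*.
Since the final sound of *ufjus* is /s/ (a sibilant), it takes -ib, giving *ufjusib*.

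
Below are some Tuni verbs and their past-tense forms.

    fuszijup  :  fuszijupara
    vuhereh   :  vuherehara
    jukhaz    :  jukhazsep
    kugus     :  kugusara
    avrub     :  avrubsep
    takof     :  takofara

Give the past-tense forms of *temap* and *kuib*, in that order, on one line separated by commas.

temapara, kuibsep

Looking at the final consonant of each stem: -ara when the stem ends in a voiceless consonant (*fuszijup*, *vuhereh*, *kugus*, *takof*); -sep when the stem ends in a voiced consonant (*jukhaz*, *avrub*).
Since the final consonant of *temap* is /p/ (voiceless), it takes -ara, giving *temapara*.
The final consonant of *kuib* is /b/, which is voiced, so the suffix is -sep, giving *kuibsep*.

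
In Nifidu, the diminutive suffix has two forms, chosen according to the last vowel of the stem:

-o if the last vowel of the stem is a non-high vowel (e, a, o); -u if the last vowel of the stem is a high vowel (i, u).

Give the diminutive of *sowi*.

*sowi*: last vowel = /i/, a high vowel → -u → *sowiu*.

sowiu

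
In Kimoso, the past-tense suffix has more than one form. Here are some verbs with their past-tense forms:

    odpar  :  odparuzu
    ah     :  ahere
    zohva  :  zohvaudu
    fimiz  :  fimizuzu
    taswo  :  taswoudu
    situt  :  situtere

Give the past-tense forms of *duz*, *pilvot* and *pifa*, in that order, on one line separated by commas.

The alternation tracks the final sound of the stem — -ere when the stem ends in a voiceless consonant (*ah*, *situt*); -uzu when the stem ends in a voiced consonant (*odpar*, *fimiz*); -udu when the stem ends in a vowel (*zohva*, *taswo*).
Since the final sound of *duz* is /z/ (a voiced consonant), it takes -uzu, giving *duzuzu*.
*pilvot*: final sound = /t/, a voiceless consonant → -ere → *pilvotere*.
*pifa* — final sound /a/ (a vowel) → -udu → *pifaudu*.

duzuzu, pilvotere, pifaudu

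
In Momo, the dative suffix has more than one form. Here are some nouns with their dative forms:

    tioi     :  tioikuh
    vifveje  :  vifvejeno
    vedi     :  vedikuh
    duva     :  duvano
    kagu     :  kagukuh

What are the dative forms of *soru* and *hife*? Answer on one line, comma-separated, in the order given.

sorukuh, hifeno

The alternation tracks the last vowel of the stem — -kuh when the last vowel of the stem is a high vowel (*tioi*, *vedi*, *kagu*); -no when the last vowel of the stem is a non-high vowel (*vifveje*, *duva*).
The last vowel of *soru* is /u/, which is a high vowel, so the suffix is -kuh, giving *sorukuh*.
The last vowel of *hife* is /e/, which is a non-high vowel, so the suffix is -no, giving *hifeno*.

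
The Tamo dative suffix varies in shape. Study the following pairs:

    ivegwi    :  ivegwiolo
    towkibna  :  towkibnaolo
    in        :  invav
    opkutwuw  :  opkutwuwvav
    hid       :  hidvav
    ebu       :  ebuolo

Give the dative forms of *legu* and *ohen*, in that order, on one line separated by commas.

leguolo, ohenvav

The suffix is conditioned by the final sound: -vav when the stem ends in a consonant (*in*, *opkutwuw*, *hid*); -olo when the stem ends in a vowel (*ivegwi*, *towkibna*, *ebu*).
Since the final sound of *legu* is /u/ (a vowel), it takes -olo, giving *leguolo*.
*ohen* — final sound /n/ (a consonant) → -vav → *ohenvav*.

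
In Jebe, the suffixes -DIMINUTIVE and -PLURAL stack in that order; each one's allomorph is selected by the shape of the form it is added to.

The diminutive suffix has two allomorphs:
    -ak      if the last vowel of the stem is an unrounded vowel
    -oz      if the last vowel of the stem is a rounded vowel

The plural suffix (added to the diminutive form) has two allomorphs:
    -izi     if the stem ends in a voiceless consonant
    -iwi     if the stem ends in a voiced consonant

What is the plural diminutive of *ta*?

taakizi

The last vowel of *ta* is /a/, which is an unrounded vowel, so the diminutive suffix is -ak, giving *taak*.
The diminutive form *taak* — final consonant /k/ (voiceless) → -izi → *taakizi*.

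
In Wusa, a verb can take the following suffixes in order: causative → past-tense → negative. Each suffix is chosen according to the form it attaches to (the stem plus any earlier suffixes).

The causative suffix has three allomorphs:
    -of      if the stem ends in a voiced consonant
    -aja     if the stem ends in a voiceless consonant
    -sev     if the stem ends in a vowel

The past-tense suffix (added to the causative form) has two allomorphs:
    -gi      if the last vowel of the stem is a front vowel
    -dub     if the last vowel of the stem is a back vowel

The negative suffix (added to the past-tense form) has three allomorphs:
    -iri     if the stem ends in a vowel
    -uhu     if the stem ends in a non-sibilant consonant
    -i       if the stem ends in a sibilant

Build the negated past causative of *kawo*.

kawosevgiiri

*kawo* — final sound /o/ (a vowel) → -sev → *kawosev*.
Since the last vowel of the causative form *kawosev* is /e/ (a front vowel), it takes -gi, giving *kawosevgi*.
The past-tense form *kawosevgi*: final sound = /i/, a vowel → -iri → *kawosevgiiri*.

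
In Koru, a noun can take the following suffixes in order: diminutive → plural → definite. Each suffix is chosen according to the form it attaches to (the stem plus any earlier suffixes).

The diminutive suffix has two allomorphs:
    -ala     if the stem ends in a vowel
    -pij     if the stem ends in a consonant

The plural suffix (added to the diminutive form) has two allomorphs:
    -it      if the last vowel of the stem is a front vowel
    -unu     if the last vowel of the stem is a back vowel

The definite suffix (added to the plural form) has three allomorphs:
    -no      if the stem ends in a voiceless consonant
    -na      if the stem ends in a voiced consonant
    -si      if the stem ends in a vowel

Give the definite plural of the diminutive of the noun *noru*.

norualaunusi

The final sound of *noru* is /u/, which is a vowel, so the diminutive suffix is -ala, giving *noruala*.
Since the last vowel of the diminutive form *noruala* is /a/ (a back vowel), it takes -unu, giving *norualaunu*.
The plural form *norualaunu* — final sound /u/ (a vowel) → -si → *norualaunusi*.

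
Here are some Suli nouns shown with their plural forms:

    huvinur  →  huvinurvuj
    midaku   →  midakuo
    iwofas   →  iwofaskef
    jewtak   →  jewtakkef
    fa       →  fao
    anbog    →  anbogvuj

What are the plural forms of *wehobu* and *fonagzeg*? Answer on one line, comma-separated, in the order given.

The alternation tracks the final sound of the stem — -kef when the stem ends in a voiceless consonant (*iwofas*, *jewtak*); -vuj when the stem ends in a voiced consonant (*huvinur*, *anbog*); -o when the stem ends in a vowel (*midaku*, *fa*).
*wehobu*: final sound = /u/, a vowel → -o → *wehobuo*.
The final sound of *fonagzeg* is /g/, which is a voiced consonant, so the suffix is -vuj, giving *fonagzegvuj*.

wehobuo, fonagzegvuj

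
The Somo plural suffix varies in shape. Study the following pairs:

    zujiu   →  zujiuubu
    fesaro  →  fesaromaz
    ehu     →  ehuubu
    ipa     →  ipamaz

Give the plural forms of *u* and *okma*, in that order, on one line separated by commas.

uubu, okmamaz

The alternation tracks the last vowel of the stem — -ubu when the last vowel of the stem is a high vowel (*zujiu*, *ehu*); -maz when the last vowel of the stem is a non-high vowel (*fesaro*, *ipa*).
*u* — last vowel /u/ (a high vowel) → -ubu → *uubu*.
*okma* — last vowel /a/ (a non-high vowel) → -maz → *okmamaz*.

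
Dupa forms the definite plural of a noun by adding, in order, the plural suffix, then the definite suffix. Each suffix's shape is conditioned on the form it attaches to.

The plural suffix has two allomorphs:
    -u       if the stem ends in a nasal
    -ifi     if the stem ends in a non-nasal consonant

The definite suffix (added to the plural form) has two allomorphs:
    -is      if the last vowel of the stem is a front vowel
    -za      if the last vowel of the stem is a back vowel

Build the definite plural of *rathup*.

rathupifiis

*rathup*: final consonant = /p/, non-nasal → -ifi → *rathupifi*.
The plural form *rathupifi* — last vowel /i/ (a front vowel) → -is → *rathupifiis*.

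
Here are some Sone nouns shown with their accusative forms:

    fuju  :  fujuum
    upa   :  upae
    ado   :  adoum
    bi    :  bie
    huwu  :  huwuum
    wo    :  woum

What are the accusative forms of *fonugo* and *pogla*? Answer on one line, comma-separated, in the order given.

The suffix is conditioned by the last vowel: -um when the last vowel of the stem is a rounded vowel (*fuju*, *ado*, *huwu*, *wo*); -e when the last vowel of the stem is an unrounded vowel (*upa*, *bi*).
Since the last vowel of *fonugo* is /o/ (a rounded vowel), it takes -um, giving *fonugoum*.
The last vowel of *pogla* is /a/, which is an unrounded vowel, so the suffix is -e, giving *poglae*.

fonugoum, poglae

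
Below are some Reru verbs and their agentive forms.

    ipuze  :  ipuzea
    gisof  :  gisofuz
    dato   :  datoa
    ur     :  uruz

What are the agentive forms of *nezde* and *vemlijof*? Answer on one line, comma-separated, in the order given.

Looking at the final sound of each stem: -uz when the stem ends in a consonant (*gisof*, *ur*); -a when the stem ends in a vowel (*ipuze*, *dato*).
*nezde*: final sound = /e/, a vowel → -a → *nezdea*.
*vemlijof*: final sound = /f/, a consonant → -uz → *vemlijofuz*.

nezdea, vemlijofuz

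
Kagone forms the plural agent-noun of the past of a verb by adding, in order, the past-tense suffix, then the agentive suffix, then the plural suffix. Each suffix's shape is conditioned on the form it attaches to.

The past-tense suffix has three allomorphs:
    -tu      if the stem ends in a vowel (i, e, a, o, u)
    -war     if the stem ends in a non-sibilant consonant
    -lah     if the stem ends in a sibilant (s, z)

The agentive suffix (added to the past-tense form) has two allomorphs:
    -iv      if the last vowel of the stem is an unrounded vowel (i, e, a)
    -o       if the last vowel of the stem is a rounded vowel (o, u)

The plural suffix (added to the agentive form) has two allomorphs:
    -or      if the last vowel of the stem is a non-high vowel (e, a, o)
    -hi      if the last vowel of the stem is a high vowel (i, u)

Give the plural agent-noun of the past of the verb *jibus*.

Since the final sound of *jibus* is /s/ (a sibilant), it takes -lah, giving *jibuslah*.
The past-tense form *jibuslah* — last vowel /a/ (an unrounded vowel) → -iv → *jibuslahiv*.
The last vowel of the agentive form *jibuslahiv* is /i/, which is a high vowel, so the plural suffix is -hi, giving *jibuslahivhi*.

jibuslahivhi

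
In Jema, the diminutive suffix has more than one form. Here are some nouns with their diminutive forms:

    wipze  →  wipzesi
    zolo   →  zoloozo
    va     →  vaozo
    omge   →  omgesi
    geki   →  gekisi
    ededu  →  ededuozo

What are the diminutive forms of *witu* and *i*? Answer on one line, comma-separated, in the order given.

wituozo, isi

The alternation tracks the last vowel of the stem — -si when the last vowel of the stem is a front vowel (*wipze*, *omge*, *geki*); -ozo when the last vowel of the stem is a back vowel (*zolo*, *va*, *ededu*).
Since the last vowel of *witu* is /u/ (a back vowel), it takes -ozo, giving *wituozo*.
Since the last vowel of *i* is /i/ (a front vowel), it takes -si, giving *isi*.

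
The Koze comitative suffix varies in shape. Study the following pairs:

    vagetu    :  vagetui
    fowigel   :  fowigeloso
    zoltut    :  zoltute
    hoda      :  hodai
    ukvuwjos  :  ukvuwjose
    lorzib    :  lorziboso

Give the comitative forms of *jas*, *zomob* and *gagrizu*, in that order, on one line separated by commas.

jase, zomoboso, gagrizui

The suffix is conditioned by the final sound: -e when the stem ends in a voiceless consonant (*zoltut*, *ukvuwjos*); -oso when the stem ends in a voiced consonant (*fowigel*, *lorzib*); -i when the stem ends in a vowel (*vagetu*, *hoda*).
*jas*: final sound = /s/, a voiceless consonant → -e → *jase*.
*zomob*: final sound = /b/, a voiced consonant → -oso → *zomoboso*.
Since the final sound of *gagrizu* is /u/ (a vowel), it takes -i, giving *gagrizui*.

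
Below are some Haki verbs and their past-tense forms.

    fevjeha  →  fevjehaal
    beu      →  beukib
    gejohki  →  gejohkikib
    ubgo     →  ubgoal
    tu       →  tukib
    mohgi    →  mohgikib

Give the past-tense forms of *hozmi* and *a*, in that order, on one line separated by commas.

hozmikib, aal

The pattern is height harmony: -kib when the last vowel of the stem is a high vowel (*beu*, *gejohki*, *tu*, *mohgi*); -al when the last vowel of the stem is a non-high vowel (*fevjeha*, *ubgo*).
The last vowel of *hozmi* is /i/, which is a high vowel, so the suffix is -kib, giving *hozmikib*.
The last vowel of *a* is /a/, which is a non-high vowel, so the suffix is -al, giving *aal*.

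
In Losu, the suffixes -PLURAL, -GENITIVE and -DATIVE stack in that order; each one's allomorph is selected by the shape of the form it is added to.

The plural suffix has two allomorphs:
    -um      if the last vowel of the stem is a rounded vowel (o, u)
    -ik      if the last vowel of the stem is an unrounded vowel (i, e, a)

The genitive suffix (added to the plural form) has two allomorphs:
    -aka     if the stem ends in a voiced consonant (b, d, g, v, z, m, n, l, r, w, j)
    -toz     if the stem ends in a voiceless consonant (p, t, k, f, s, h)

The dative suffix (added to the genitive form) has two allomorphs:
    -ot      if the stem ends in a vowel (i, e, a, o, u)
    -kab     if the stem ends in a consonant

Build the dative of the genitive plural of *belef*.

belefiktozkab

*belef* — last vowel /e/ (an unrounded vowel) → -ik → *belefik*.
The plural form *belefik* — final consonant /k/ (voiceless) → -toz → *belefiktoz*.
The final sound of the genitive form *belefiktoz* is /z/, which is a consonant, so the dative suffix is -kab, giving *belefiktozkab*.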